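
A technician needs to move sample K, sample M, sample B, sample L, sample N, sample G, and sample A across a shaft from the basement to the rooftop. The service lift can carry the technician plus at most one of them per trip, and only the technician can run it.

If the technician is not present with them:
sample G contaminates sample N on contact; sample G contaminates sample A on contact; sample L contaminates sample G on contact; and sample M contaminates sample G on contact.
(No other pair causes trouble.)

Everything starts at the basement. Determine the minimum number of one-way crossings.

Following every safe sequence of crossings from the start, the most of the 7 that can be at the rooftop as the service lift arrives there on crossings 1, 3, 5, 7 is 1, 2, 3, 4 respectively; the best ever achieved is 4 of 7.
From crossing 9 on, no configuration arises that was not already reachable earlier: only 44 distinct safe configurations (who is on which side, and where the service lift is) can ever be reached, none of them has everyone across, and every continuation just revisits them. So no valid plan exists.

impossible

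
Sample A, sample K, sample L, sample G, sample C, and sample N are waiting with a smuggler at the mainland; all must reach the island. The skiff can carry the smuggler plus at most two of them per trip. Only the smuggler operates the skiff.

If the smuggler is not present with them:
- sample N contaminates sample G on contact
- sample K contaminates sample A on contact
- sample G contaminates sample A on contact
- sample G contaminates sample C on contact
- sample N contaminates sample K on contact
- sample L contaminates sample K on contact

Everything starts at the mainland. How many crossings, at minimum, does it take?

Counting alone: the smuggler can take at most 2 across per trip to the island, so moving all 6 needs at least 3 loaded trips out, with a return between consecutive ones — at least 5 crossings.
The safety rule pushes this higher. Following every safe sequence of crossings, the most of the 6 that can be at the island as the skiff arrives there on crossing 5 is 4 — never all 6.
So no plan with fewer than 7 crossings exists, and this one achieves 7:
1. Smuggler goes to the island with sample G and sample K.  [the mainland: sample A, sample C, sample L, sample N | the island: sample G, sample K]
2. Smuggler goes back to the mainland alone.  [the mainland: sample A, sample C, sample L, sample N | the island: sample G, sample K]
3. Smuggler goes to the island with sample A and sample L.  [the mainland: sample C, sample N | the island: sample A, sample G, sample K, sample L]
4. Smuggler goes back to the mainland with sample G and sample K.  [the mainland: sample C, sample G, sample K, sample N | the island: sample A, sample L]
5. Smuggler goes to the island with sample C and sample N.  [the mainland: sample G, sample K | the island: sample A, sample C, sample L, sample N]
6. Smuggler goes back to the mainland alone.  [the mainland: sample G, sample K | the island: sample A, sample C, sample L, sample N]
7. Smuggler goes to the island with sample G and sample K.  [the mainland: — | the island: sample A, sample C, sample G, sample K, sample L, sample N]

7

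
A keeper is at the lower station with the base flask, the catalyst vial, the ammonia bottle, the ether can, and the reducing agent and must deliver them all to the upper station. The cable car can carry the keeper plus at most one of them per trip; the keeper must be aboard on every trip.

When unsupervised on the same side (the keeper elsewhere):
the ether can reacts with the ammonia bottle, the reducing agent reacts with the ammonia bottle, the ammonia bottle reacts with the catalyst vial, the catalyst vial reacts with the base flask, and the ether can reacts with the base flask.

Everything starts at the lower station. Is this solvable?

Whatever the first load, the items left behind include a forbidden pair without the keeper. No opening move is safe, so no plan exists.

No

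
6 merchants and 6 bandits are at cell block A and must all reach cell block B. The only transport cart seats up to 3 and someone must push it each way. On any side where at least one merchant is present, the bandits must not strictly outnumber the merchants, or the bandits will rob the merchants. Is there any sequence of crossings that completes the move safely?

No

Following every safe sequence of crossings from the start, the most of the 12 that can be at cell block B as the transport cart arrives there on crossings 1, 3, 5 is 3, 5, 6 respectively; the best ever achieved is 6 of 12.
From crossing 7 on, no configuration arises that was not already reachable earlier: only 17 distinct safe configurations (who is on which side, and where the transport cart is) can ever be reached, none of them has everyone across, and every continuation just revisits them. They are: 0 merchants + 0 bandits across (transport cart back at the start); 0 merchants + 1 bandit across (transport cart there); 0 merchants + 1 bandit across (transport cart back at the start); 0 merchants + 2 bandits across (transport cart there); 0 merchants + 2 bandits across (transport cart back at the start); 0 merchants + 3 bandits across (transport cart there); 0 merchants + 3 bandits across (transport cart back at the start); 0 merchants + 4 bandits across (transport cart there); 0 merchants + 4 bandits across (transport cart back at the start); 0 merchants + 5 bandits across (transport cart there); 0 merchants + 5 bandits across (transport cart back at the start); 0 merchants + 6 bandits across (transport cart there); 1 merchant + 1 bandit across (transport cart there); 1 merchant + 1 bandit across (transport cart back at the start); 2 merchants + 2 bandits across (transport cart there); 2 merchants + 2 bandits across (transport cart back at the start); 3 merchants + 3 bandits across (transport cart there). So no valid plan exists.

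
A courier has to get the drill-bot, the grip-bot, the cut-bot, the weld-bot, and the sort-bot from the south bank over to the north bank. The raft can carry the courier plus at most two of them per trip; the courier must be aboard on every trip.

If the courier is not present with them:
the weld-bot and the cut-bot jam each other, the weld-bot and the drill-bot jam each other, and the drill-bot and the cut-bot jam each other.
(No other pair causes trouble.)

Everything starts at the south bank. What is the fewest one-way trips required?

Counting alone: the courier can take at most 2 across per trip to the north bank, so moving all 5 needs at least 3 loaded trips out, with a return between consecutive ones — at least 5 crossings.
The safety rule pushes this higher. Following every safe sequence of crossings, the most of the 5 that can be at the north bank as the raft arrives there on crossing 5 is 4 — never all 5.
So no plan with fewer than 7 crossings exists, and this one achieves 7:
1. Courier goes to the north bank with the cut-bot and the drill-bot.  [the south bank: the grip-bot, the sort-bot, the weld-bot | the north bank: the cut-bot, the drill-bot]
2. Courier goes back to the south bank with the drill-bot.  [the south bank: the drill-bot, the grip-bot, the sort-bot, the weld-bot | the north bank: the cut-bot]
3. Courier goes to the north bank with the drill-bot and the grip-bot.  [the south bank: the sort-bot, the weld-bot | the north bank: the cut-bot, the drill-bot, the grip-bot]
4. Courier goes back to the south bank with the drill-bot.  [the south bank: the drill-bot, the sort-bot, the weld-bot | the north bank: the cut-bot, the grip-bot]
5. Courier goes to the north bank with the drill-bot and the sort-bot.  [the south bank: the weld-bot | the north bank: the cut-bot, the drill-bot, the grip-bot, the sort-bot]
6. Courier goes back to the south bank with the drill-bot.  [the south bank: the drill-bot, the weld-bot | the north bank: the cut-bot, the grip-bot, the sort-bot]
7. Courier goes to the north bank with the drill-bot and the weld-bot.  [the south bank: — | the north bank: the cut-bot, the drill-bot, the grip-bot, the sort-bot, the weld-bot]

7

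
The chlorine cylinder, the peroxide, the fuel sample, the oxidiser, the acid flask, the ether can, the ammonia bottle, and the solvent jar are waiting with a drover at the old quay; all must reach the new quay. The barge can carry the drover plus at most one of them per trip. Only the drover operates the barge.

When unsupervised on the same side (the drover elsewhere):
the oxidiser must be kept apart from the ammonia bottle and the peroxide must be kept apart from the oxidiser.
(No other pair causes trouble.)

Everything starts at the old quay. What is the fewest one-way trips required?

17

Counting alone: the drover can take at most 1 across per trip to the new quay, so moving all 8 needs at least 8 loaded trips out, with a return between consecutive ones — at least 15 crossings.
The safety rule pushes this higher. Following every safe sequence of crossings, the most of the 8 that can be at the new quay as the barge arrives there on crossing 15 is 7 — never all 8.
So no plan with fewer than 17 crossings exists, and this one achieves 17:
1. Drover goes to the new quay with the oxidiser.
2. Drover goes back to the old quay alone.
3. Drover goes to the new quay with the chlorine cylinder.
4. Drover goes back to the old quay alone.
5. Drover goes to the new quay with the peroxide.
6. Drover goes back to the old quay with the oxidiser.
7. Drover goes to the new quay with the ammonia bottle.
8. Drover goes back to the old quay alone.
9. Drover goes to the new quay with the fuel sample.
10. Drover goes back to the old quay alone.
11. Drover goes to the new quay with the acid flask.
12. Drover goes back to the old quay alone.
13. Drover goes to the new quay with the ether can.
14. Drover goes back to the old quay alone.
15. Drover goes to the new quay with the solvent jar.
16. Drover goes back to the old quay alone.
17. Drover goes to the new quay with the oxidiser.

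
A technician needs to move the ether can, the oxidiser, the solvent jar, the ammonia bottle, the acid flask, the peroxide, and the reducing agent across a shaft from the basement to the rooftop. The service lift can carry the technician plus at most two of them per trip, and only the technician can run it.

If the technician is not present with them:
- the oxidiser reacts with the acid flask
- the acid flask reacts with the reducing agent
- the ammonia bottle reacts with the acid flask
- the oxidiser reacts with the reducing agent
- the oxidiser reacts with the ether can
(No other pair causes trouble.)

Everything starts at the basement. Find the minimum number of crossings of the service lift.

11

Counting alone: the technician can take at most 2 across per trip to the rooftop, so moving all 7 needs at least 4 loaded trips out, with a return between consecutive ones — at least 7 crossings.
The safety rule pushes this higher. Following every safe sequence of crossings, the most of the 7 that can be at the rooftop as the service lift arrives there on crossings 7, 9 is 5, 6 respectively — never all 7.
So no plan with fewer than 11 crossings exists, and this one achieves 11:
1. Technician goes to the rooftop with the acid flask and the oxidiser.  [the basement: the ammonia bottle, the ether can, the peroxide, the reducing agent, the solvent jar | the rooftop: the acid flask, the oxidiser]
2. Technician goes back to the basement with the oxidiser.  [the basement: the ammonia bottle, the ether can, the oxidiser, the peroxide, the reducing agent, the solvent jar | the rooftop: the acid flask]
3. Technician goes to the rooftop with the ether can and the oxidiser.  [the basement: the ammonia bottle, the peroxide, the reducing agent, the solvent jar | the rooftop: the acid flask, the ether can, the oxidiser]
4. Technician goes back to the basement with the oxidiser.  [the basement: the ammonia bottle, the oxidiser, the peroxide, the reducing agent, the solvent jar | the rooftop: the acid flask, the ether can]
5. Technician goes to the rooftop with the oxidiser and the solvent jar.  [the basement: the ammonia bottle, the peroxide, the reducing agent | the rooftop: the acid flask, the ether can, the oxidiser, the solvent jar]
6. Technician goes back to the basement with the oxidiser.  [the basement: the ammonia bottle, the oxidiser, the peroxide, the reducing agent | the rooftop: the acid flask, the ether can, the solvent jar]
7. Technician goes to the rooftop with the oxidiser and the peroxide.  [the basement: the ammonia bottle, the reducing agent | the rooftop: the acid flask, the ether can, the oxidiser, the peroxide, the solvent jar]
8. Technician goes back to the basement with the oxidiser.  [the basement: the ammonia bottle, the oxidiser, the reducing agent | the rooftop: the acid flask, the ether can, the peroxide, the solvent jar]
9. Technician goes to the rooftop with the ammonia bottle and the reducing agent.  [the basement: the oxidiser | the rooftop: the acid flask, the ammonia bottle, the ether can, the peroxide, the reducing agent, the solvent jar]
10. Technician goes back to the basement with the acid flask.  [the basement: the acid flask, the oxidiser | the rooftop: the ammonia bottle, the ether can, the peroxide, the reducing agent, the solvent jar]
11. Technician goes to the rooftop with the acid flask and the oxidiser.  [the basement: — | the rooftop: the acid flask, the ammonia bottle, the ether can, the oxidiser, the peroxide, the reducing agent, the solvent jar]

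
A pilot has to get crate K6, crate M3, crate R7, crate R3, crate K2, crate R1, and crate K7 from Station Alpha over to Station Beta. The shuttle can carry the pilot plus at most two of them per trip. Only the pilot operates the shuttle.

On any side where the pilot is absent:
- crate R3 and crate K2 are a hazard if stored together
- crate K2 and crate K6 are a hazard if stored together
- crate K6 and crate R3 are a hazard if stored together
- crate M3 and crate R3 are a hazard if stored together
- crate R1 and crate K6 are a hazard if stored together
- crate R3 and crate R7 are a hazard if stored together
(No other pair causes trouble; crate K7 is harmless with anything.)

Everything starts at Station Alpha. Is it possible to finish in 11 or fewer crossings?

Yes

Yes — this plan uses 11 crossings (≤ 11):
1. Pilot goes to Station Beta with crate K6 and crate R3.  [Station Alpha: crate K2, crate K7, crate M3, crate R1, crate R7 | Station Beta: crate K6, crate R3]
2. Pilot goes back to Station Alpha with crate K6.  [Station Alpha: crate K2, crate K6, crate K7, crate M3, crate R1, crate R7 | Station Beta: crate R3]
3. Pilot goes to Station Beta with crate K6 and crate M3.  [Station Alpha: crate K2, crate K7, crate R1, crate R7 | Station Beta: crate K6, crate M3, crate R3]
4. Pilot goes back to Station Alpha with crate R3.  [Station Alpha: crate K2, crate K7, crate R1, crate R3, crate R7 | Station Beta: crate K6, crate M3]
5. Pilot goes to Station Beta with crate R3 and crate R7.  [Station Alpha: crate K2, crate K7, crate R1 | Station Beta: crate K6, crate M3, crate R3, crate R7]
6. Pilot goes back to Station Alpha with crate R3.  [Station Alpha: crate K2, crate K7, crate R1, crate R3 | Station Beta: crate K6, crate M3, crate R7]
7. Pilot goes to Station Beta with crate K7 and crate R3.  [Station Alpha: crate K2, crate R1 | Station Beta: crate K6, crate K7, crate M3, crate R3, crate R7]
8. Pilot goes back to Station Alpha with crate R3.  [Station Alpha: crate K2, crate R1, crate R3 | Station Beta: crate K6, crate K7, crate M3, crate R7]
9. Pilot goes to Station Beta with crate K2 and crate R1.  [Station Alpha: crate R3 | Station Beta: crate K2, crate K6, crate K7, crate M3, crate R1, crate R7]
10. Pilot goes back to Station Alpha with crate K6.  [Station Alpha: crate K6, crate R3 | Station Beta: crate K2, crate K7, crate M3, crate R1, crate R7]
11. Pilot goes to Station Beta with crate K6 and crate R3.  [Station Alpha: — | Station Beta: crate K2, crate K6, crate K7, crate M3, crate R1, crate R3, crate R7]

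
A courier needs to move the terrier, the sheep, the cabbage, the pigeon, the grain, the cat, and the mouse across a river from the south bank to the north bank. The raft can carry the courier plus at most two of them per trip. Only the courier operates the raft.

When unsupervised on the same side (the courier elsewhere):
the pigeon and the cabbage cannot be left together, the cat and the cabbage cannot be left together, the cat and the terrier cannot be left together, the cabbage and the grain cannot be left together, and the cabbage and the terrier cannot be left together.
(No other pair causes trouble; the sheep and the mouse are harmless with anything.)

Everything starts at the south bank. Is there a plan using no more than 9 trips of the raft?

No

Counting alone: the courier can take at most 2 across per trip to the north bank, so moving all 7 needs at least 4 loaded trips out, with a return between consecutive ones — at least 7 crossings.
The safety rule pushes this higher. Following every safe sequence of crossings, the most of the 7 that can be at the north bank as the raft arrives there on crossings 7, 9 is 5, 6 respectively — never all 7.
So the move cannot be finished within 9 crossings. (The shortest complete plan takes 11:)
1. Courier goes to the north bank with the cabbage and the terrier.
2. Courier goes back to the south bank with the terrier.
3. Courier goes to the north bank with the sheep and the terrier.
4. Courier goes back to the south bank with the terrier.
5. Courier goes to the north bank with the pigeon and the terrier.
6. Courier goes back to the south bank with the cabbage.
7. Courier goes to the north bank with the cabbage and the grain.
8. Courier goes back to the south bank with the cabbage.
9. Courier goes to the north bank with the cabbage and the mouse.
10. Courier goes back to the south bank with the cabbage.
11. Courier goes to the north bank with the cabbage and the cat.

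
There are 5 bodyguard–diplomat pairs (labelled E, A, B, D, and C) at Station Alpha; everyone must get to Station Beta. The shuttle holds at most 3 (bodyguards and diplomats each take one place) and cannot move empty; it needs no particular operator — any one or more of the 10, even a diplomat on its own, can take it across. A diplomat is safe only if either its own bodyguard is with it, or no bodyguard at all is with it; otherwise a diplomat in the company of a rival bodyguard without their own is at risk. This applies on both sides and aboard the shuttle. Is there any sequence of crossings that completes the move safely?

Yes

1. bodyguard E and diplomat E cross → Station Beta.
2. bodyguard E crosses ← Station Alpha.
3. diplomat A, diplomat B, and diplomat D cross → Station Beta.
4. diplomat E crosses ← Station Alpha.
5. bodyguard A, bodyguard B, and bodyguard D cross → Station Beta.
6. bodyguard A and diplomat A cross ← Station Alpha.
7. bodyguard A, bodyguard C, and bodyguard E cross → Station Beta.
8. diplomat B crosses ← Station Alpha.
9. diplomat A and diplomat E cross → Station Beta.
10. diplomat E crosses ← Station Alpha.
11. diplomat B, diplomat C, and diplomat E cross → Station Beta.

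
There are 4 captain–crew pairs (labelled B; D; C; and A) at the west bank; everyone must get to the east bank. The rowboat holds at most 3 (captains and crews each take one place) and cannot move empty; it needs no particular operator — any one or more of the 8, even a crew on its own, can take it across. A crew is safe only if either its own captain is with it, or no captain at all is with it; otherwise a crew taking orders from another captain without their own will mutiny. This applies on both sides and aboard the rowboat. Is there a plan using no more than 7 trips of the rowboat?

No

Counting alone: each trip to the east bank takes at most 3 across and each return brings at least 1 back, so after t trips out (and t−1 returns) at most 3t − (t−1) of the 8 are across; that first reaches 8 at t = 4, so at least 7 crossings are needed.
The safety rule pushes this higher. Following every safe sequence of crossings, the most of the 8 that can be at the east bank as the rowboat arrives there on crossing 7 is 7 — never all 8.
So the move cannot be finished within 7 crossings. (The shortest complete plan takes 9:)
1. captain B and crew B cross → the east bank.
2. captain B crosses ← the west bank.
3. captain B, captain D, and crew D cross → the east bank.
4. captain B and crew B cross ← the west bank.
5. captain A, captain B, and captain C cross → the east bank.
6. crew D crosses ← the west bank.
7. crew B and crew D cross → the east bank.
8. crew B crosses ← the west bank.
9. crew A, crew B, and crew C cross → the east bank.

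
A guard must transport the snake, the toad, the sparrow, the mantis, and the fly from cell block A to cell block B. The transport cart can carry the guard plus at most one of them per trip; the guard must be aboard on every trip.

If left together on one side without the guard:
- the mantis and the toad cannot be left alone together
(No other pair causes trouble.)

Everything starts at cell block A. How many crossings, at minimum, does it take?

Counting alone: the guard can take at most 1 across per trip to cell block B, so moving all 5 needs at least 5 loaded trips out, with a return between consecutive ones — at least 9 crossings.
The plan below uses exactly 9 crossings, so it is optimal:
1. Guard goes to cell block B with the toad.  [cell block A: the fly, the mantis, the snake, the sparrow | cell block B: the toad]
2. Guard goes back to cell block A alone.  [cell block A: the fly, the mantis, the snake, the sparrow | cell block B: the toad]
3. Guard goes to cell block B with the snake.  [cell block A: the fly, the mantis, the sparrow | cell block B: the snake, the toad]
4. Guard goes back to cell block A alone.  [cell block A: the fly, the mantis, the sparrow | cell block B: the snake, the toad]
5. Guard goes to cell block B with the sparrow.  [cell block A: the fly, the mantis | cell block B: the snake, the sparrow, the toad]
6. Guard goes back to cell block A alone.  [cell block A: the fly, the mantis | cell block B: the snake, the sparrow, the toad]
7. Guard goes to cell block B with the fly.  [cell block A: the mantis | cell block B: the fly, the snake, the sparrow, the toad]
8. Guard goes back to cell block A alone.  [cell block A: the mantis | cell block B: the fly, the snake, the sparrow, the toad]
9. Guard goes to cell block B with the mantis.  [cell block A: — | cell block B: the fly, the mantis, the snake, the sparrow, the toad]

9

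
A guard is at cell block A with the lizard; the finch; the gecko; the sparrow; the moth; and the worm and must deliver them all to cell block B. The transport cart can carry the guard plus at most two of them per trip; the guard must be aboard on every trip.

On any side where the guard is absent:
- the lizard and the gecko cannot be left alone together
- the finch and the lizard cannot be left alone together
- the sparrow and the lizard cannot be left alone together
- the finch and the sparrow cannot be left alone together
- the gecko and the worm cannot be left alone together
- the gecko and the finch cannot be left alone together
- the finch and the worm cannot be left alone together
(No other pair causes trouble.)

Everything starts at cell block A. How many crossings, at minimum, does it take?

impossible

Whatever the first load, the items left behind include a forbidden pair without the guard. No opening move is safe, so no plan exists.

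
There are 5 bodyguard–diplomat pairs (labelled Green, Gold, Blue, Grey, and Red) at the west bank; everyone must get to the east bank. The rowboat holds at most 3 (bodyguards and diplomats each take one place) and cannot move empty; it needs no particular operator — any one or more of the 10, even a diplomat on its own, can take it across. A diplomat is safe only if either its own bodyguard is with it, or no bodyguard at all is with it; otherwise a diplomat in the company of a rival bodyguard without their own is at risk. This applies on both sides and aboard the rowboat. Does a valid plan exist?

1. bodyguard Green and diplomat Green cross → the east bank.
2. bodyguard Green crosses ← the west bank.
3. diplomat Blue, diplomat Gold, and diplomat Grey cross → the east bank.
4. diplomat Green crosses ← the west bank.
5. bodyguard Blue, bodyguard Gold, and bodyguard Grey cross → the east bank.
6. bodyguard Gold and diplomat Gold cross ← the west bank.
7. bodyguard Gold, bodyguard Green, and bodyguard Red cross → the east bank.
8. diplomat Blue crosses ← the west bank.
9. diplomat Gold and diplomat Green cross → the east bank.
10. diplomat Green crosses ← the west bank.
11. diplomat Blue, diplomat Green, and diplomat Red cross → the east bank.

Yes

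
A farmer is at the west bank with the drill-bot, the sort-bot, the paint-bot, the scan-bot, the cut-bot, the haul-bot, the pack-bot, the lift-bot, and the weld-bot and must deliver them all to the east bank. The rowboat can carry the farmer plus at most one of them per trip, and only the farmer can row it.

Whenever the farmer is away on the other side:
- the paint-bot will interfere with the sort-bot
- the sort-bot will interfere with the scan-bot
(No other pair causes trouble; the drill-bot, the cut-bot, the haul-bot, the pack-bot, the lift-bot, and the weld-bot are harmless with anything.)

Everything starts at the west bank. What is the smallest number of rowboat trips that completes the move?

Counting alone: the farmer can take at most 1 across per trip to the east bank, so moving all 9 needs at least 9 loaded trips out, with a return between consecutive ones — at least 17 crossings.
The safety rule pushes this higher. Following every safe sequence of crossings, the most of the 9 that can be at the east bank as the rowboat arrives there on crossing 17 is 8 — never all 9.
So no plan with fewer than 19 crossings exists, and this one achieves 19:
1. Farmer goes to the east bank with the sort-bot.  [the west bank: the cut-bot, the drill-bot, the haul-bot, the lift-bot, the pack-bot, the paint-bot, the scan-bot, the weld-bot | the east bank: the sort-bot]
2. Farmer goes back to the west bank alone.  [the west bank: the cut-bot, the drill-bot, the haul-bot, the lift-bot, the pack-bot, the paint-bot, the scan-bot, the weld-bot | the east bank: the sort-bot]
3. Farmer goes to the east bank with the drill-bot.  [the west bank: the cut-bot, the haul-bot, the lift-bot, the pack-bot, the paint-bot, the scan-bot, the weld-bot | the east bank: the drill-bot, the sort-bot]
4. Farmer goes back to the west bank alone.  [the west bank: the cut-bot, the haul-bot, the lift-bot, the pack-bot, the paint-bot, the scan-bot, the weld-bot | the east bank: the drill-bot, the sort-bot]
5. Farmer goes to the east bank with the paint-bot.  [the west bank: the cut-bot, the haul-bot, the lift-bot, the pack-bot, the scan-bot, the weld-bot | the east bank: the drill-bot, the paint-bot, the sort-bot]
6. Farmer goes back to the west bank with the sort-bot.  [the west bank: the cut-bot, the haul-bot, the lift-bot, the pack-bot, the scan-bot, the sort-bot, the weld-bot | the east bank: the drill-bot, the paint-bot]
7. Farmer goes to the east bank with the scan-bot.  [the west bank: the cut-bot, the haul-bot, the lift-bot, the pack-bot, the sort-bot, the weld-bot | the east bank: the drill-bot, the paint-bot, the scan-bot]
8. Farmer goes back to the west bank alone.  [the west bank: the cut-bot, the haul-bot, the lift-bot, the pack-bot, the sort-bot, the weld-bot | the east bank: the drill-bot, the paint-bot, the scan-bot]
9. Farmer goes to the east bank with the cut-bot.  [the west bank: the haul-bot, the lift-bot, the pack-bot, the sort-bot, the weld-bot | the east bank: the cut-bot, the drill-bot, the paint-bot, the scan-bot]
10. Farmer goes back to the west bank alone.  [the west bank: the haul-bot, the lift-bot, the pack-bot, the sort-bot, the weld-bot | the east bank: the cut-bot, the drill-bot, the paint-bot, the scan-bot]
11. Farmer goes to the east bank with the haul-bot.  [the west bank: the lift-bot, the pack-bot, the sort-bot, the weld-bot | the east bank: the cut-bot, the drill-bot, the haul-bot, the paint-bot, the scan-bot]
12. Farmer goes back to the west bank alone.  [the west bank: the lift-bot, the pack-bot, the sort-bot, the weld-bot | the east bank: the cut-bot, the drill-bot, the haul-bot, the paint-bot, the scan-bot]
13. Farmer goes to the east bank with the pack-bot.  [the west bank: the lift-bot, the sort-bot, the weld-bot | the east bank: the cut-bot, the drill-bot, the haul-bot, the pack-bot, the paint-bot, the scan-bot]
14. Farmer goes back to the west bank alone.  [the west bank: the lift-bot, the sort-bot, the weld-bot | the east bank: the cut-bot, the drill-bot, the haul-bot, the pack-bot, the paint-bot, the scan-bot]
15. Farmer goes to the east bank with the lift-bot.  [the west bank: the sort-bot, the weld-bot | the east bank: the cut-bot, the drill-bot, the haul-bot, the lift-bot, the pack-bot, the paint-bot, the scan-bot]
16. Farmer goes back to the west bank alone.  [the west bank: the sort-bot, the weld-bot | the east bank: the cut-bot, the drill-bot, the haul-bot, the lift-bot, the pack-bot, the paint-bot, the scan-bot]
17. Farmer goes to the east bank with the weld-bot.  [the west bank: the sort-bot | the east bank: the cut-bot, the drill-bot, the haul-bot, the lift-bot, the pack-bot, the paint-bot, the scan-bot, the weld-bot]
18. Farmer goes back to the west bank alone.  [the west bank: the sort-bot | the east bank: the cut-bot, the drill-bot, the haul-bot, the lift-bot, the pack-bot, the paint-bot, the scan-bot, the weld-bot]
19. Farmer goes to the east bank with the sort-bot.  [the west bank: — | the east bank: the cut-bot, the drill-bot, the haul-bot, the lift-bot, the pack-bot, the paint-bot, the scan-bot, the sort-bot, the weld-bot]

19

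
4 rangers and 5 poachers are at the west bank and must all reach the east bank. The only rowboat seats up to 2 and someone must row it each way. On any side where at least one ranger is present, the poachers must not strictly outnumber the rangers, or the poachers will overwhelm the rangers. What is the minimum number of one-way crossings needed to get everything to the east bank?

The poachers already outnumber the rangers at the west bank before anyone moves, so the starting position itself is disallowed.

impossible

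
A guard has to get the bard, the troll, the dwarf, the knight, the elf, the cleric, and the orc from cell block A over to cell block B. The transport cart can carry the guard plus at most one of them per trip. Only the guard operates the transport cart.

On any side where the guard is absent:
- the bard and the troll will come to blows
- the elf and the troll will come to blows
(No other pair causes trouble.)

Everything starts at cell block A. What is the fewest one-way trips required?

15

Counting alone: the guard can take at most 1 across per trip to cell block B, so moving all 7 needs at least 7 loaded trips out, with a return between consecutive ones — at least 13 crossings.
The safety rule pushes this higher. Following every safe sequence of crossings, the most of the 7 that can be at cell block B as the transport cart arrives there on crossing 13 is 6 — never all 7.
So no plan with fewer than 15 crossings exists, and this one achieves 15:
1. Guard goes to cell block B with the troll.
2. Guard goes back to cell block A alone.
3. Guard goes to cell block B with the bard.
4. Guard goes back to cell block A with the troll.
5. Guard goes to cell block B with the elf.
6. Guard goes back to cell block A alone.
7. Guard goes to cell block B with the dwarf.
8. Guard goes back to cell block A alone.
9. Guard goes to cell block B with the knight.
10. Guard goes back to cell block A alone.
11. Guard goes to cell block B with the cleric.
12. Guard goes back to cell block A alone.
13. Guard goes to cell block B with the orc.
14. Guard goes back to cell block A alone.
15. Guard goes to cell block B with the troll.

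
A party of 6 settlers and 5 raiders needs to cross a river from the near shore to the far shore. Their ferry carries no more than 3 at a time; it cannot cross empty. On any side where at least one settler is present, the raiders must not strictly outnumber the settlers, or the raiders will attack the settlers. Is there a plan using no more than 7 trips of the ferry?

No

Counting alone: each trip to the far shore takes at most 3 across and each return brings at least 1 back, so after t trips out (and t−1 returns) at most 3t − (t−1) of the 11 are across; that first reaches 11 at t = 5, so at least 9 crossings are needed.
Since 7 < 9, 7 crossings cannot be enough. (The shortest complete plan in fact takes 9:)
1. 3 raiders → the far shore.  (the near shore: 6S 2R; the far shore: 0S 3R)
2. 1 raider ← the near shore.  (the near shore: 6S 3R; the far shore: 0S 2R)
3. 3 settlers → the far shore.  (the near shore: 3S 3R; the far shore: 3S 2R)
4. 1 settler ← the near shore.  (the near shore: 4S 3R; the far shore: 2S 2R)
5. 2 settlers and 1 raider → the far shore.  (the near shore: 2S 2R; the far shore: 4S 3R)
6. 1 settler ← the near shore.  (the near shore: 3S 2R; the far shore: 3S 3R)
7. 2 settlers and 1 raider → the far shore.  (the near shore: 1S 1R; the far shore: 5S 4R)
8. 1 settler ← the near shore.  (the near shore: 2S 1R; the far shore: 4S 4R)
9. 2 settlers and 1 raider → the far shore.  (the near shore: 0S 0R; the far shore: 6S 5R)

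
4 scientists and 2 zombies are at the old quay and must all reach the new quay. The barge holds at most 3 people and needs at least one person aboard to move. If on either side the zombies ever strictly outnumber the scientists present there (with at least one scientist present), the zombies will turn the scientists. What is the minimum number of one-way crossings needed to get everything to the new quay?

5

Counting alone: each trip to the new quay takes at most 3 across and each return brings at least 1 back, so after t trips out (and t−1 returns) at most 3t − (t−1) of the 6 are across; that first reaches 6 at t = 3, so at least 5 crossings are needed.
The plan below uses exactly 5 crossings, so it is optimal:
1. 2 zombies → the new quay.  (the old quay: 4S 0Z; the new quay: 0S 2Z)
2. 1 zombie ← the old quay.  (the old quay: 4S 1Z; the new quay: 0S 1Z)
3. 2 scientists and 1 zombie → the new quay.  (the old quay: 2S 0Z; the new quay: 2S 2Z)
4. 1 zombie ← the old quay.  (the old quay: 2S 1Z; the new quay: 2S 1Z)
5. 2 scientists and 1 zombie → the new quay.  (the old quay: 0S 0Z; the new quay: 4S 2Z)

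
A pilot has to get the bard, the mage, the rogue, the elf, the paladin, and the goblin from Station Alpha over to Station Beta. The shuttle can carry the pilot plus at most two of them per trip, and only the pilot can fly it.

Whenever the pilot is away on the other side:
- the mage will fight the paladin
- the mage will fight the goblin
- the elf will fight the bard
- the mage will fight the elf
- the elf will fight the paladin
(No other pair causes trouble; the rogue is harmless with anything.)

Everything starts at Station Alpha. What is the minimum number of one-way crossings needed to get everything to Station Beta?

Counting alone: the pilot can take at most 2 across per trip to Station Beta, so moving all 6 needs at least 3 loaded trips out, with a return between consecutive ones — at least 5 crossings.
The safety rule pushes this higher. Following every safe sequence of crossings, the most of the 6 that can be at Station Beta as the shuttle arrives there on crossings 5, 7 is 4, 5 respectively — never all 6.
So no plan with fewer than 9 crossings exists, and this one achieves 9:
1. Pilot goes to Station Beta with the elf and the mage.  [Station Alpha: the bard, the goblin, the paladin, the rogue | Station Beta: the elf, the mage]
2. Pilot goes back to Station Alpha with the mage.  [Station Alpha: the bard, the goblin, the mage, the paladin, the rogue | Station Beta: the elf]
3. Pilot goes to Station Beta with the bard and the mage.  [Station Alpha: the goblin, the paladin, the rogue | Station Beta: the bard, the elf, the mage]
4. Pilot goes back to Station Alpha with the elf.  [Station Alpha: the elf, the goblin, the paladin, the rogue | Station Beta: the bard, the mage]
5. Pilot goes to Station Beta with the elf and the rogue.  [Station Alpha: the goblin, the paladin | Station Beta: the bard, the elf, the mage, the rogue]
6. Pilot goes back to Station Alpha with the elf.  [Station Alpha: the elf, the goblin, the paladin | Station Beta: the bard, the mage, the rogue]
7. Pilot goes to Station Beta with the goblin and the paladin.  [Station Alpha: the elf | Station Beta: the bard, the goblin, the mage, the paladin, the rogue]
8. Pilot goes back to Station Alpha with the mage.  [Station Alpha: the elf, the mage | Station Beta: the bard, the goblin, the paladin, the rogue]
9. Pilot goes to Station Beta with the elf and the mage.  [Station Alpha: — | Station Beta: the bard, the elf, the goblin, the mage, the paladin, the rogue]

9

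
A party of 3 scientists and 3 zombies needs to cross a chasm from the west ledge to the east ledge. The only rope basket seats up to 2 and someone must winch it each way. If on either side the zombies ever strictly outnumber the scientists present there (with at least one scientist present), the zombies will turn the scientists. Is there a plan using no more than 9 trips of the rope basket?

Counting alone: each trip to the east ledge takes at most 2 across and each return brings at least 1 back, so after t trips out (and t−1 returns) at most 2t − (t−1) of the 6 are across; that first reaches 6 at t = 5, so at least 9 crossings are needed.
The safety rule pushes this higher. Following every safe sequence of crossings, the most of the 6 that can be at the east ledge as the rope basket arrives there on crossing 9 is 5 — never all 6.
So the move cannot be finished within 9 crossings. (The shortest complete plan takes 11:)
1. 2 zombies → the east ledge.  (the west ledge: 3S 1Z; the east ledge: 0S 2Z)
2. 1 zombie ← the west ledge.  (the west ledge: 3S 2Z; the east ledge: 0S 1Z)
3. 2 zombies → the east ledge.  (the west ledge: 3S 0Z; the east ledge: 0S 3Z)
4. 1 zombie ← the west ledge.  (the west ledge: 3S 1Z; the east ledge: 0S 2Z)
5. 2 scientists → the east ledge.  (the west ledge: 1S 1Z; the east ledge: 2S 2Z)
6. 1 scientist and 1 zombie ← the west ledge.  (the west ledge: 2S 2Z; the east ledge: 1S 1Z)
7. 2 scientists → the east ledge.  (the west ledge: 0S 2Z; the east ledge: 3S 1Z)
8. 1 zombie ← the west ledge.  (the west ledge: 0S 3Z; the east ledge: 3S 0Z)
9. 2 zombies → the east ledge.  (the west ledge: 0S 1Z; the east ledge: 3S 2Z)
10. 1 zombie ← the west ledge.  (the west ledge: 0S 2Z; the east ledge: 3S 1Z)
11. 2 zombies → the east ledge.  (the west ledge: 0S 0Z; the east ledge: 3S 3Z)

No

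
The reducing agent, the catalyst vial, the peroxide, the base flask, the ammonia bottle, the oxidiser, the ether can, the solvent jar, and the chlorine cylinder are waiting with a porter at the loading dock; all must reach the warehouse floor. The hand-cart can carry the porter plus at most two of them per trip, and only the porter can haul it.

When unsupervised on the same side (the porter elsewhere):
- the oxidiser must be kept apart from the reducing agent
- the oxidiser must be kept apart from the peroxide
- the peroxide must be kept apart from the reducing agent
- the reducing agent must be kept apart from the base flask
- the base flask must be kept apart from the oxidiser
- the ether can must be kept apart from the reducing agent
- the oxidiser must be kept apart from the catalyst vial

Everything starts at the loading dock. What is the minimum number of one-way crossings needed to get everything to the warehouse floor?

Counting alone: the porter can take at most 2 across per trip to the warehouse floor, so moving all 9 needs at least 5 loaded trips out, with a return between consecutive ones — at least 9 crossings.
The safety rule pushes this higher. Following every safe sequence of crossings, the most of the 9 that can be at the warehouse floor as the hand-cart arrives there on crossings 9, 11, 13 is 6, 7, 8 respectively — never all 9.
So no plan with fewer than 15 crossings exists, and this one achieves 15:
1. Porter goes to the warehouse floor with the oxidiser and the reducing agent.  [the loading dock: the ammonia bottle, the base flask, the catalyst vial, the chlorine cylinder, the ether can, the peroxide, the solvent jar | the warehouse floor: the oxidiser, the reducing agent]
2. Porter goes back to the loading dock with the reducing agent.  [the loading dock: the ammonia bottle, the base flask, the catalyst vial, the chlorine cylinder, the ether can, the peroxide, the reducing agent, the solvent jar | the warehouse floor: the oxidiser]
3. Porter goes to the warehouse floor with the catalyst vial and the reducing agent.  [the loading dock: the ammonia bottle, the base flask, the chlorine cylinder, the ether can, the peroxide, the solvent jar | the warehouse floor: the catalyst vial, the oxidiser, the reducing agent]
4. Porter goes back to the loading dock with the oxidiser.  [the loading dock: the ammonia bottle, the base flask, the chlorine cylinder, the ether can, the oxidiser, the peroxide, the solvent jar | the warehouse floor: the catalyst vial, the reducing agent]
5. Porter goes to the warehouse floor with the base flask and the peroxide.  [the loading dock: the ammonia bottle, the chlorine cylinder, the ether can, the oxidiser, the solvent jar | the warehouse floor: the base flask, the catalyst vial, the peroxide, the reducing agent]
6. Porter goes back to the loading dock with the reducing agent.  [the loading dock: the ammonia bottle, the chlorine cylinder, the ether can, the oxidiser, the reducing agent, the solvent jar | the warehouse floor: the base flask, the catalyst vial, the peroxide]
7. Porter goes to the warehouse floor with the ammonia bottle and the reducing agent.  [the loading dock: the chlorine cylinder, the ether can, the oxidiser, the solvent jar | the warehouse floor: the ammonia bottle, the base flask, the catalyst vial, the peroxide, the reducing agent]
8. Porter goes back to the loading dock with the reducing agent.  [the loading dock: the chlorine cylinder, the ether can, the oxidiser, the reducing agent, the solvent jar | the warehouse floor: the ammonia bottle, the base flask, the catalyst vial, the peroxide]
9. Porter goes to the warehouse floor with the ether can and the reducing agent.  [the loading dock: the chlorine cylinder, the oxidiser, the solvent jar | the warehouse floor: the ammonia bottle, the base flask, the catalyst vial, the ether can, the peroxide, the reducing agent]
10. Porter goes back to the loading dock with the reducing agent.  [the loading dock: the chlorine cylinder, the oxidiser, the reducing agent, the solvent jar | the warehouse floor: the ammonia bottle, the base flask, the catalyst vial, the ether can, the peroxide]
11. Porter goes to the warehouse floor with the reducing agent and the solvent jar.  [the loading dock: the chlorine cylinder, the oxidiser | the warehouse floor: the ammonia bottle, the base flask, the catalyst vial, the ether can, the peroxide, the reducing agent, the solvent jar]
12. Porter goes back to the loading dock with the reducing agent.  [the loading dock: the chlorine cylinder, the oxidiser, the reducing agent | the warehouse floor: the ammonia bottle, the base flask, the catalyst vial, the ether can, the peroxide, the solvent jar]
13. Porter goes to the warehouse floor with the chlorine cylinder and the reducing agent.  [the loading dock: the oxidiser | the warehouse floor: the ammonia bottle, the base flask, the catalyst vial, the chlorine cylinder, the ether can, the peroxide, the reducing agent, the solvent jar]
14. Porter goes back to the loading dock with the reducing agent.  [the loading dock: the oxidiser, the reducing agent | the warehouse floor: the ammonia bottle, the base flask, the catalyst vial, the chlorine cylinder, the ether can, the peroxide, the solvent jar]
15. Porter goes to the warehouse floor with the oxidiser and the reducing agent.  [the loading dock: — | the warehouse floor: the ammonia bottle, the base flask, the catalyst vial, the chlorine cylinder, the ether can, the oxidiser, the peroxide, the reducing agent, the solvent jar]

15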